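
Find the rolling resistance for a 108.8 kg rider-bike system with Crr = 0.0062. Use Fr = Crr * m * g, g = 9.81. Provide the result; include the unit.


m * g = 108.8 * 9.81 = 1067.328 N
Fr = 0.0062 * 1067.328 = 6.617 N

6.617 N


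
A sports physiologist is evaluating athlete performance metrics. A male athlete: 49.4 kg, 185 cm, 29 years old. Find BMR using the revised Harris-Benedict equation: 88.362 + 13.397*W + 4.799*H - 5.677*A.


Intercept = 88.362
Weight contribution = 13.397 * 49.4 = 661.8118
Height contribution = 4.799 * 185 = 887.815
Age contribution = 5.677 * 29 = 164.633
BMR = 88.362 + 661.8118 + 887.815 - 164.633
= 1473.36 kcal/day

1473.36 kcal/day


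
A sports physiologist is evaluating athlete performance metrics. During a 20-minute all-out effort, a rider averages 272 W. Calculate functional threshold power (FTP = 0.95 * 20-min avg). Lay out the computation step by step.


FTP = 0.95 * 272
= 258.4 W

258.4 W


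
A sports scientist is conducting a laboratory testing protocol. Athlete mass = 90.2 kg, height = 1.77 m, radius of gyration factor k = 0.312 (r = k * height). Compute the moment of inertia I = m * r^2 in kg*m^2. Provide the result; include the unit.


r = k * height = 0.312 * 1.77 = 0.55224 m
r^2 = 0.55224^2 = 0.304969
I = 90.2 * 0.304969 = 27.508 kg*m^2

27.508 kg*m^2


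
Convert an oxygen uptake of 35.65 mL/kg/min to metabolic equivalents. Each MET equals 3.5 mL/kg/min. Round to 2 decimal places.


One MET = 3.5 mL/kg/min
Number of METs = 35.65 / 3.5
= 10.19 METs

10.19 METs


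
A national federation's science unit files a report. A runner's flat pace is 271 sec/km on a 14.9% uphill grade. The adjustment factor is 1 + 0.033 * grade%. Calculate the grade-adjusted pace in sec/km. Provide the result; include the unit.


Factor = 1 + 0.033 * 14.9 = 1.4917
Adjusted pace = 271 * 1.4917
= 404.25 sec/km

404.25 s/km


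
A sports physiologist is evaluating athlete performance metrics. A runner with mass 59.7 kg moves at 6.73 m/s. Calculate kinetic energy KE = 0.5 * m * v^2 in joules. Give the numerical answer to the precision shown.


v^2 = 6.73^2 = 45.2929
KE = 0.5 * 59.7 * 45.2929
= 1351.99 J

1351.99 J


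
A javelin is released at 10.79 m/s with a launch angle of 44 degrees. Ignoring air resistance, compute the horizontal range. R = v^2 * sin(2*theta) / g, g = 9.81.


Launch speed squared = 116.4241
sin(2 * 44 deg) = 0.999391
Range = 116.4241 * 0.999391 / 9.81
= 11.861 m

11.861 m


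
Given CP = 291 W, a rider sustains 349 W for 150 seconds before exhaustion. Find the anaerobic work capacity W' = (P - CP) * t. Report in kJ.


Excess power = 349 - 291 = 58 W
Work above CP = 58 * 150 = 8700 J
W' = 8.7 kJ

8.7 kJ


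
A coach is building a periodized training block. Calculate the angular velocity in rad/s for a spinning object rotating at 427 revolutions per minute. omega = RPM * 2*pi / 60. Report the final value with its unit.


omega = RPM * 2*pi / 60
= 427 * 6.28318531 / 60
= 44.715 rad/s

44.715 rad/s


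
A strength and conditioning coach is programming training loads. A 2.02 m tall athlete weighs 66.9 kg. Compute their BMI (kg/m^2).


height^2 = 4.0804 m^2
BMI = 66.9 / 4.0804 = 16.4 kg/m^2

16.4 kg/m^2


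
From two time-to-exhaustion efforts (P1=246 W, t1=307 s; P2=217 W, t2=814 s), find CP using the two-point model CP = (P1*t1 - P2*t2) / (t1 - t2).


Work in trial 1 = 75522 J
Work in trial 2 = 176638 J
Delta work = -101116 J
Delta time = -507 s
CP = -101116 / -507 = 199.44 W

199.44 W


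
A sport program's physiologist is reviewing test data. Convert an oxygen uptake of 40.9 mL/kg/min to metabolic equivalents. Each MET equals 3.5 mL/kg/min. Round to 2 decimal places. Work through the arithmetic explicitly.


One MET = 3.5 mL/kg/min
Number of METs = 40.9 / 3.5
= 11.69 METs

11.69 METs


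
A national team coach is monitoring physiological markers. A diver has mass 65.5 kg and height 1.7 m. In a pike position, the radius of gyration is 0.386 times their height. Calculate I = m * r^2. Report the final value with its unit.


r = 0.386 * 1.7 = 0.6562 m
I = m * r^2 = 65.5 * 0.430598 = 28.204 kg*m^2

28.204 kg*m^2


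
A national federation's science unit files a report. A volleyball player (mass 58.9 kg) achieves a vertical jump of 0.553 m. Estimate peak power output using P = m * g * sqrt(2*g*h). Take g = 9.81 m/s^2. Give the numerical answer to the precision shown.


2 * g * h = 2 * 9.81 * 0.553 = 10.84986
sqrt(10.84986) = 3.293913 m/s
P = 58.9 * 9.81 * 3.293913 = 1903.25 W

1903.25 W


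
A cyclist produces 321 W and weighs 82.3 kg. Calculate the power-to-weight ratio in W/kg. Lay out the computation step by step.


P/W = power / mass
= 321 / 82.3
= 3.9 W/kg

3.9 W/kg


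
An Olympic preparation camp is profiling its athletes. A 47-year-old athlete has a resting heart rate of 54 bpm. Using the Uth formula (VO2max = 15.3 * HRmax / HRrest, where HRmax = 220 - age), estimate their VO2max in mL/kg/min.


HRmax = 220 - 47 = 173 bpm
Ratio = HRmax / HRrest = 173 / 54 = 3.2037
VO2max = 15.3 * 3.2037 = 49.02 mL/kg/min

49.02 mL/kg/min


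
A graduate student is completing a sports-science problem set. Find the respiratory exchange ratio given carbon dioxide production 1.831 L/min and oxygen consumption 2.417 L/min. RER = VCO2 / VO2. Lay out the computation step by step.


VCO2 = 1.831 L/min
VO2 = 2.417 L/min
RER = 1.831 / 2.417 = 0.7576

0.7576


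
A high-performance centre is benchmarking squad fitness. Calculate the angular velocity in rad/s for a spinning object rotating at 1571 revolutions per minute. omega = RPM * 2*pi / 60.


omega = RPM * 2*pi / 60
= 1571 * 6.28318531 / 60
= 164.515 rad/s

164.515 rad/s


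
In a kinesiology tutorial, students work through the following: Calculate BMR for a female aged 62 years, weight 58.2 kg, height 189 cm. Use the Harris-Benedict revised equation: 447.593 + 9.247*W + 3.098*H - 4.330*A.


Substituting values:
W term = 9.247 * 58.2 = 538.1754
H term = 3.098 * 189 = 585.522
A term = 4.330 * 62 = 268.46
BMR = 1302.83 kcal/day

1302.83 kcal/day


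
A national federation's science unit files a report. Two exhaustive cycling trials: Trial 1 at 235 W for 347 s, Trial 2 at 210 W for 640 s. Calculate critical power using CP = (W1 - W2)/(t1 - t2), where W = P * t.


W1 = 235 * 347 = 81545 J
W2 = 210 * 640 = 134400 J
CP = (81545 - 134400) / (347 - 640)
= -52855 / -293
= 180.39 W

180.39 W


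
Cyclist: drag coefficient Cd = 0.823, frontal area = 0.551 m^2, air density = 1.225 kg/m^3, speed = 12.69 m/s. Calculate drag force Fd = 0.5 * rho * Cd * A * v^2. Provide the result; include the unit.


v^2 = 12.69^2 = 161.0361
Fd = 0.5 * 1.225 * 0.823 * 0.551 * 161.0361
= 44.728 N

44.728 N


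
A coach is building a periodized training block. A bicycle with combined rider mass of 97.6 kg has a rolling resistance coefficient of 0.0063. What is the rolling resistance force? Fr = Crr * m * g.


Fr = 0.0063 * 97.6 * 9.81
= 0.61488 * 9.81
= 6.032 N

6.032 N


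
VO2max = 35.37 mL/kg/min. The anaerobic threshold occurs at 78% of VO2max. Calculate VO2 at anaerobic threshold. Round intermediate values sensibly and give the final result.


AT fraction = 78 / 100 = 0.78
AT VO2 = 35.37 * 0.78
= 27.59 mL/kg/min

27.59 mL/kg/min


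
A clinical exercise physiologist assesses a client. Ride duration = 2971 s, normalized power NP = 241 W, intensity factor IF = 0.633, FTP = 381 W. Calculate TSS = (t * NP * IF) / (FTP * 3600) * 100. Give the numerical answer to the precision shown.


Numerator = 2971 * 241 * 0.633 = 453234.963
Denominator = 381 * 3600 = 1371600
TSS = 453234.963 / 1371600 * 100
= 33.04

33.04 TSS


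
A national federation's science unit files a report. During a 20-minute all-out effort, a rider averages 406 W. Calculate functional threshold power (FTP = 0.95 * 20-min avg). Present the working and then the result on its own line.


FTP = 0.95 * 406
= 385.7 W

385.7 W


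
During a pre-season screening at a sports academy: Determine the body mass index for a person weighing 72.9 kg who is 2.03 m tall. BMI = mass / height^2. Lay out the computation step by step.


BMI = mass / height^2
= 72.9 / 2.03^2
= 72.9 / 4.1209
= 17.69 kg/m^2

17.69 kg/m^2


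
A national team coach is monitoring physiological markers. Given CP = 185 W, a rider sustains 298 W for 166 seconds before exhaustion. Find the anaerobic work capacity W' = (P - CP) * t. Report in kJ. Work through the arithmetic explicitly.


Excess power = 298 - 185 = 113 W
Work above CP = 113 * 166 = 18758 J
W' = 18.758 kJ

18.758 kJ


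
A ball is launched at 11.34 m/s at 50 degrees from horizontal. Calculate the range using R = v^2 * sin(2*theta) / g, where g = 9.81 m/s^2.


sin(2 * 50) = sin(100) = 0.984808
v^2 = 11.34^2 = 128.5956
R = 128.5956 * 0.984808 / 9.81
= 12.909 m

12.909 m


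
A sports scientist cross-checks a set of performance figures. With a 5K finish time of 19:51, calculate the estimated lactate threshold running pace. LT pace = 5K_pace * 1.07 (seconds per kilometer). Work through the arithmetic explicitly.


Race duration = 1191 s for 5 km
Average pace = 1191 / 5 = 238.2 s/km
LT pace = 238.2 * 1.07
= 254.87 s/km

254.87 s/km


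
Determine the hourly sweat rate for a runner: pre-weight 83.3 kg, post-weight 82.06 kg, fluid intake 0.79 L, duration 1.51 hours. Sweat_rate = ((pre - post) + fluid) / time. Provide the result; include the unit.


Mass lost = 83.3 - 82.06 = 1.24 kg
Add fluid consumed: 1.24 + 0.79 = 2.03 L total sweat
Sweat rate = 2.03 / 1.51 = 1.344 L/h

1.344 L/h


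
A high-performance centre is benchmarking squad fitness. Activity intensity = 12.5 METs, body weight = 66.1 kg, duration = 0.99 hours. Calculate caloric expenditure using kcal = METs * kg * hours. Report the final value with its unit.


kcal = 12.5 * 66.1 * 0.99
= 826.25 * 0.99
= 817.99 kcal

817.99 kcal


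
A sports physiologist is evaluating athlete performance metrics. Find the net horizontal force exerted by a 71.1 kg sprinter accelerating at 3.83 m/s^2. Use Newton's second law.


Newton's second law: F = m * a
F = 71.1 * 3.83 = 272.31 N

272.31 N


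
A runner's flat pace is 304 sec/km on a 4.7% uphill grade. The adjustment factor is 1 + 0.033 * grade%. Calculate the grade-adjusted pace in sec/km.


Factor = 1 + 0.033 * 4.7 = 1.1551
Adjusted pace = 304 * 1.1551
= 351.15 sec/km

351.15 s/km


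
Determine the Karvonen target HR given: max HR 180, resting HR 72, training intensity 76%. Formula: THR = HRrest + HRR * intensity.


HRR = HRmax - HRrest = 180 - 72 = 108
THR = 72 + 108 * 0.76
= 154.08 bpm

154.08 bpm


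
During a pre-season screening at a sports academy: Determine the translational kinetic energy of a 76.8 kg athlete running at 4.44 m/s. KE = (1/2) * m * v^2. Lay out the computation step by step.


KE = 0.5 * m * v^2
= 0.5 * 76.8 * 4.44^2
= 0.5 * 76.8 * 19.7136
= 757.0 J

757.0 J


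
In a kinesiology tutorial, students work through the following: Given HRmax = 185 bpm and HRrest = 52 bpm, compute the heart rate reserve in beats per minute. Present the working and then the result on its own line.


Heart rate reserve = maximum HR minus resting HR
HRR = 185 - 52 = 133 bpm

133 bpm


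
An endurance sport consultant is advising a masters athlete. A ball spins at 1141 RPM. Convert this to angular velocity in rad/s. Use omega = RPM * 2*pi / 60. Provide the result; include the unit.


omega = 1141 * 2 * pi / 60
= 1141 * 6.28318531 / 60
= 7169.114 / 60
= 119.485 rad/s

119.485 rad/s


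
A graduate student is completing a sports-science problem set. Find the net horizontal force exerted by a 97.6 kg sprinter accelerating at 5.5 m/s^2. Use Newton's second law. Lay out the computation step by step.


Newton's second law: F = m * a
F = 97.6 * 5.5 = 536.8 N

536.8 N


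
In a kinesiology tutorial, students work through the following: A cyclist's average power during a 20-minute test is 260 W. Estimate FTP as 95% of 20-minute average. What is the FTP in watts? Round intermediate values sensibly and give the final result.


FTP = 20-min power * 0.95
= 260 * 0.95
= 247.0 W

247.0 W


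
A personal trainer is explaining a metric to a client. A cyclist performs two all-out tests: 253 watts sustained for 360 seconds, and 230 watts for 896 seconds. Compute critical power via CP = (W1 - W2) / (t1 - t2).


W1 = P1 * t1 = 253 * 360 = 91080 J
W2 = P2 * t2 = 230 * 896 = 206080 J
CP = (91080 - 206080) / (360 - 896)
= 214.55 W

214.55 W


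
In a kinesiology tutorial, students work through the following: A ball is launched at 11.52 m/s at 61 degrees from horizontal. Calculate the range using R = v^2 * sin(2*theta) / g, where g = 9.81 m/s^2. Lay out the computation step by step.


sin(2 * 61) = sin(122) = 0.848048
v^2 = 11.52^2 = 132.7104
R = 132.7104 * 0.848048 / 9.81
= 11.472 m

11.472 m


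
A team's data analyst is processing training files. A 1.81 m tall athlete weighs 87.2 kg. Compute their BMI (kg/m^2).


height^2 = 3.2761 m^2
BMI = 87.2 / 3.2761 = 26.62 kg/m^2

26.62 kg/m^2


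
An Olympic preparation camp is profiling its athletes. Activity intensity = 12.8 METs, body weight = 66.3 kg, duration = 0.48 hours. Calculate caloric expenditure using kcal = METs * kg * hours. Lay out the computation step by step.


kcal = 12.8 * 66.3 * 0.48
= 848.64 * 0.48
= 407.35 kcal

407.35 kcal


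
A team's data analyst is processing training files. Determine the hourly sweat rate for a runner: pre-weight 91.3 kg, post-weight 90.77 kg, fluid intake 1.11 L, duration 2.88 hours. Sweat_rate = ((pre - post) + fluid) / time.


Mass lost = 91.3 - 90.77 = 0.53 kg
Add fluid consumed: 0.53 + 1.11 = 1.64 L total sweat
Sweat rate = 1.64 / 2.88 = 0.569 L/h

0.569 L/h


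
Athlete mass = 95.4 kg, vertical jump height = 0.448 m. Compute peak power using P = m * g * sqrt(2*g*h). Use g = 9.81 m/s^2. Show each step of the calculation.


sqrt(2 * 9.81 * 0.448) = sqrt(8.78976) = 2.964753 m/s
P = 95.4 * 9.81 * 2.964753
= 2774.64 W

2774.64 W


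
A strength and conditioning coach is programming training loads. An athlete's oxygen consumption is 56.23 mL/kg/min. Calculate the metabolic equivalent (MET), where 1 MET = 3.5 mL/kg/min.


MET = VO2 / 3.5
= 56.23 / 3.5
= 16.07 METs

16.07 METs


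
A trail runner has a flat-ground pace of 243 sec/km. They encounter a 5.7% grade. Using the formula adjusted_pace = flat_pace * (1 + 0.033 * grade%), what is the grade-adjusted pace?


Grade factor = 1 + 0.033 * 5.7 = 1.1881
Adjusted = 243 * 1.1881 = 288.71 sec/km

288.71 s/km


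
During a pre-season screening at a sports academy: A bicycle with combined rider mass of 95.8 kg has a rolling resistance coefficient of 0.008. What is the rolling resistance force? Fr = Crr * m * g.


Fr = 0.008 * 95.8 * 9.81
= 0.7664 * 9.81
= 7.518 N

7.518 N


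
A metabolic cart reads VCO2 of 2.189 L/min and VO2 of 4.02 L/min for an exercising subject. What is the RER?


RER = VCO2 / VO2 = 2.189 / 4.02 = 0.5445

0.5445


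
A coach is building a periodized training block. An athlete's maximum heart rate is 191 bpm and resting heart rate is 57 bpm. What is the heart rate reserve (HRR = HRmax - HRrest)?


HRR = HRmax - HRrest
= 191 - 57
= 134 bpm

134 bpm


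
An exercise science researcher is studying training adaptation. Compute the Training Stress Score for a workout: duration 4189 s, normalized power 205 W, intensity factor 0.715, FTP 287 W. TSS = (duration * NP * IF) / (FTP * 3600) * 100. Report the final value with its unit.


Product = 4189 * 205 * 0.715 = 614002.675
Base = 287 * 3600 = 1033200
TSS = 614002.675 / 1033200 * 100 = 59.43

59.43 TSS


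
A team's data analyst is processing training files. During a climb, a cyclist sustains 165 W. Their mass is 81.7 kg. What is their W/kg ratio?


Power-to-weight = 165 W / 81.7 kg
= 2.02 W/kg

2.02 W/kg


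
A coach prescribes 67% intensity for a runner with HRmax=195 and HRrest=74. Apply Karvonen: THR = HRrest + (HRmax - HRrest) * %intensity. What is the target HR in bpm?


Heart rate reserve = 195 - 74 = 121
Intensity fraction = 67 / 100 = 0.67
THR = 74 + 121 * 0.67 = 155.07 bpm

155.07 bpm


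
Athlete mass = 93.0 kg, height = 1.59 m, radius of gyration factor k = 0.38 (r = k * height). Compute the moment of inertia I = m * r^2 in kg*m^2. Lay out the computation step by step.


r = k * height = 0.38 * 1.59 = 0.6042 m
r^2 = 0.6042^2 = 0.365058
I = 93.0 * 0.365058 = 33.95 kg*m^2

33.95 kg*m^2


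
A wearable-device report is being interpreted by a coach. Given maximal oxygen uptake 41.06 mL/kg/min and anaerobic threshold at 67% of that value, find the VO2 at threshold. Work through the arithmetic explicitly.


Percentage as decimal = 0.67
VO2 at AT = 41.06 * 0.67 = 27.51 mL/kg/min

27.51 mL/kg/min


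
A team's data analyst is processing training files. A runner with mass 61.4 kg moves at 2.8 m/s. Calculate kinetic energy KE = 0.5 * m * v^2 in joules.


v^2 = 2.8^2 = 7.84
KE = 0.5 * 61.4 * 7.84
= 240.69 J

240.69 J


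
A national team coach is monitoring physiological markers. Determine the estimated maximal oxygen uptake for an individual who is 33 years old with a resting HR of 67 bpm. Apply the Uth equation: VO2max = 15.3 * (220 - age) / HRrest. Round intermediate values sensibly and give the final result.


HRmax = 220 - 33 = 187
VO2max = 15.3 * (187 / 67)
= 15.3 * 2.791
= 42.7 mL/kg/min

42.7 mL/kg/min


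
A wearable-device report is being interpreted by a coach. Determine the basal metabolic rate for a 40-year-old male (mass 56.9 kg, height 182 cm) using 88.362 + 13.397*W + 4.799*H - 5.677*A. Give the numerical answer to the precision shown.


BMR = 88.362 + 13.397*56.9 + 4.799*182 - 5.677*40
= 1496.99 kcal/day

1496.99 kcal/day


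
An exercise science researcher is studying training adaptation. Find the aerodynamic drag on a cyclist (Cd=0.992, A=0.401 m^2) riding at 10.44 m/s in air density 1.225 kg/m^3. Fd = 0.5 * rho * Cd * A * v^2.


Fd = 0.5 * 1.225 * 0.992 * 0.401 * 10.44^2
= 0.5 * 1.225 * 0.992 * 0.401 * 108.9936
= 26.556 N

26.556 N


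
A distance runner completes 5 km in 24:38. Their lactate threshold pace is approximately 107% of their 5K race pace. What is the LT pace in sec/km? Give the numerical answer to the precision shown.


Convert to seconds: 24 min 38 s = 1478 s
Pace per km = 1478 / 5 = 295.6 s/km
LT pace = 295.6 * 1.07 = 316.29 s/km

316.29 s/km


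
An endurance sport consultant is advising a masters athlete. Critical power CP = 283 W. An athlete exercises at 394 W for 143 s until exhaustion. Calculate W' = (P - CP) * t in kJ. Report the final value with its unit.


P - CP = 394 - 283 = 111 W
W' = 111 * 143 = 15873 J
= 15873 / 1000 = 15.873 kJ

15.873 kJ


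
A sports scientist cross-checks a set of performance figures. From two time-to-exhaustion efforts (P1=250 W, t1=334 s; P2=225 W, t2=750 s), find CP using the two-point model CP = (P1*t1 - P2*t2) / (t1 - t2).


Work in trial 1 = 83500 J
Work in trial 2 = 168750 J
Delta work = -85250 J
Delta time = -416 s
CP = -85250 / -416 = 204.93 W

204.93 W


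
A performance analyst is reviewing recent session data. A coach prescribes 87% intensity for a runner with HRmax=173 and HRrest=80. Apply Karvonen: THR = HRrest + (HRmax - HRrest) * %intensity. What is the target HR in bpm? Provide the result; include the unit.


Heart rate reserve = 173 - 80 = 93
Intensity fraction = 87 / 100 = 0.87
THR = 80 + 93 * 0.87 = 160.91 bpm

160.91 bpm


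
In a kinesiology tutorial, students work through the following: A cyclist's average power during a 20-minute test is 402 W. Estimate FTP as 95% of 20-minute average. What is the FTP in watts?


FTP = 20-min power * 0.95
= 402 * 0.95
= 381.9 W

381.9 W


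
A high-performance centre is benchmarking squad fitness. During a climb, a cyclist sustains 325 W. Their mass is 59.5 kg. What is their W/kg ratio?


Power-to-weight = 325 W / 59.5 kg
= 5.462 W/kg

5.462 W/kg


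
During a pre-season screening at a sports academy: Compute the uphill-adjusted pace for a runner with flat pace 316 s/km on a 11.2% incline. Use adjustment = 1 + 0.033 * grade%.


Adjustment factor = 1 + 0.033 * 11.2 = 1.3696
Grade-adjusted pace = 316 * 1.3696 = 432.79 s/km

432.79 s/km


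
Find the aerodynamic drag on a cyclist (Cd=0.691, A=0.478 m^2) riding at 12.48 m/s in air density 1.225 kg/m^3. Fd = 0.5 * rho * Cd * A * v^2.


Fd = 0.5 * 1.225 * 0.691 * 0.478 * 12.48^2
= 0.5 * 1.225 * 0.691 * 0.478 * 155.7504
= 31.509 N

31.509 N


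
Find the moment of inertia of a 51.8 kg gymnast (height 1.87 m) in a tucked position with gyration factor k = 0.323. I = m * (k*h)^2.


Radius of gyration = 0.323 * 1.87 = 0.60401 m
I = 51.8 * 0.60401^2
= 51.8 * 0.364828
= 18.898 kg*m^2

18.898 kg*m^2


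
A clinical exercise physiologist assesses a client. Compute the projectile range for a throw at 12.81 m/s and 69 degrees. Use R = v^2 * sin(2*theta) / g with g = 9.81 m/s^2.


Two times the angle = 138 degrees
sin(138) = 0.669131
R = 164.0961 * 0.669131 / 9.81 = 11.193 m

11.193 m


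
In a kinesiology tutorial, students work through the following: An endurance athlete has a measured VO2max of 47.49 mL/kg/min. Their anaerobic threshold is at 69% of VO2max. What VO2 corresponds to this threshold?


Anaerobic threshold VO2 = VO2max * 69%
= 47.49 * 0.69
= 32.77 mL/kg/min

32.77 mL/kg/min


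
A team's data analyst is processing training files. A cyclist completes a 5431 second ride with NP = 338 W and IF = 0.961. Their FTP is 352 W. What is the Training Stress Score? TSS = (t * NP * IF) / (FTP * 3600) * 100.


t * NP * IF = 5431 * 338 * 0.961 = 1764086.558
FTP * 3600 = 1267200
TSS = (1764086.558 / 1267200) * 100 = 139.21

139.21 TSS


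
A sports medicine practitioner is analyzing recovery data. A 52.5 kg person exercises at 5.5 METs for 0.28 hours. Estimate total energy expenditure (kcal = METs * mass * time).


Energy = METs * mass(kg) * time(h)
= 5.5 * 52.5 * 0.28
= 80.85 kcal

80.85 kcal


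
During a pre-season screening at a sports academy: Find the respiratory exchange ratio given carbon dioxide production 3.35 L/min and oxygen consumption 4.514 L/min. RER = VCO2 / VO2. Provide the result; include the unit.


VCO2 = 3.35 L/min
VO2 = 4.514 L/min
RER = 3.35 / 4.514 = 0.7421

0.7421


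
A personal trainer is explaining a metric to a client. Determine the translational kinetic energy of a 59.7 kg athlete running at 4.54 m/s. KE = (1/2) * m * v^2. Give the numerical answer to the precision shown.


KE = 0.5 * m * v^2
= 0.5 * 59.7 * 4.54^2
= 0.5 * 59.7 * 20.6116
= 615.26 J

615.26 J


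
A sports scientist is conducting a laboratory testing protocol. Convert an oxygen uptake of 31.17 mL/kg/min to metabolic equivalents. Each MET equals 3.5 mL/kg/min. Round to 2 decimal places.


One MET = 3.5 mL/kg/min
Number of METs = 31.17 / 3.5
= 8.91 METs

8.91 METs


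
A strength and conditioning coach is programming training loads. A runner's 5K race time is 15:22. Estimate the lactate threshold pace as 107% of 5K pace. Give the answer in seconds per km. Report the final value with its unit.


Total race time = 15*60 + 22 = 922 seconds
5K pace = 922 / 5 = 184.4 sec/km
LT pace = 184.4 * 1.07 = 197.31 sec/km

197.31 s/km


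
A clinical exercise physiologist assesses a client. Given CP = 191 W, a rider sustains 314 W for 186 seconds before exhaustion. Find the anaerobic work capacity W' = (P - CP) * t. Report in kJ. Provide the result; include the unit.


Excess power = 314 - 191 = 123 W
Work above CP = 123 * 186 = 22878 J
W' = 22.878 kJ

22.878 kJ


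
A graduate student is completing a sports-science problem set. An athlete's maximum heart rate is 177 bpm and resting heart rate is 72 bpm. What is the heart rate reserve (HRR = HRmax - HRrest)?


HRR = HRmax - HRrest
= 177 - 72
= 105 bpm

105 bpm


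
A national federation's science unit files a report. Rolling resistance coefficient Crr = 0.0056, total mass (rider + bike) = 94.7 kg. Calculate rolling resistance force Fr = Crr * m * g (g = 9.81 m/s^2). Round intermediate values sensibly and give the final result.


Fr = Crr * m * g
= 0.0056 * 94.7 * 9.81
= 5.202 N

5.202 N


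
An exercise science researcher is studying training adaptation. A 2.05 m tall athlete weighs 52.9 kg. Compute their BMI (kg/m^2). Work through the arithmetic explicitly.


height^2 = 4.2025 m^2
BMI = 52.9 / 4.2025 = 12.59 kg/m^2

12.59 kg/m^2


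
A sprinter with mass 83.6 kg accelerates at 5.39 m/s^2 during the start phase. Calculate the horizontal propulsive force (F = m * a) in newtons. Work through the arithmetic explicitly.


F = m * a
= 83.6 * 5.39
= 450.6 N

450.6 N


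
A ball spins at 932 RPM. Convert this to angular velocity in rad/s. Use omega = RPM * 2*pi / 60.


omega = 932 * 2 * pi / 60
= 932 * 6.28318531 / 60
= 5855.929 / 60
= 97.599 rad/s

97.599 rad/s


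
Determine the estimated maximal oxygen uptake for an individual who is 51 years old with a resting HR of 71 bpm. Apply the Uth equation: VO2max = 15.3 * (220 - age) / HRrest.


HRmax = 220 - 51 = 169
VO2max = 15.3 * (169 / 71)
= 15.3 * 2.3803
= 36.42 mL/kg/min

36.42 mL/kg/min


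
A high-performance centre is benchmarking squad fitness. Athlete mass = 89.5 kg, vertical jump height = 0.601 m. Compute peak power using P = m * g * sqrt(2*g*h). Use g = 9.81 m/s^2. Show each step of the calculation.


sqrt(2 * 9.81 * 0.601) = sqrt(11.79162) = 3.433893 m/s
P = 89.5 * 9.81 * 3.433893
= 3014.94 W

3014.94 W


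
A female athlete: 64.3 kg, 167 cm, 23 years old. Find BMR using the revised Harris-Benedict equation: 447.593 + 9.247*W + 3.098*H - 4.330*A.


Intercept = 447.593
Weight contribution = 9.247 * 64.3 = 594.5821
Height contribution = 3.098 * 167 = 517.366
Age contribution = 4.33 * 23 = 99.59
BMR = 447.593 + 594.5821 + 517.366 - 99.59
= 1459.95 kcal/day

1459.95 kcal/day


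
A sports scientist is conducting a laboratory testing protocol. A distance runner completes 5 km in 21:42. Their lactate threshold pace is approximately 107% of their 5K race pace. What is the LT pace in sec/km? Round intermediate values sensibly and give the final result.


Convert to seconds: 21 min 42 s = 1302 s
Pace per km = 1302 / 5 = 260.4 s/km
LT pace = 260.4 * 1.07 = 278.63 s/km

278.63 s/km


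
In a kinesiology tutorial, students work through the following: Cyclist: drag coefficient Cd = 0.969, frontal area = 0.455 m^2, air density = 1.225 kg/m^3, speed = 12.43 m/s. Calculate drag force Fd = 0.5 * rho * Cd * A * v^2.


v^2 = 12.43^2 = 154.5049
Fd = 0.5 * 1.225 * 0.969 * 0.455 * 154.5049
= 41.724 N

41.724 N


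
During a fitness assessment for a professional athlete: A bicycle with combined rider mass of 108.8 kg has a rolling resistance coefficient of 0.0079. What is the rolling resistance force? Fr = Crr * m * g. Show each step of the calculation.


Fr = 0.0079 * 108.8 * 9.81
= 0.85952 * 9.81
= 8.432 N

8.432 N


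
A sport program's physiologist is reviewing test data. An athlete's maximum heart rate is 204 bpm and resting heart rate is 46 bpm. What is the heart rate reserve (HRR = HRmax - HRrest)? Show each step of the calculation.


HRR = HRmax - HRrest
= 204 - 46
= 158 bpm

158 bpm


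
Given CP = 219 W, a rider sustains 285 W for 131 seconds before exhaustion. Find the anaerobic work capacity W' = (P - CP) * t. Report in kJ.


Excess power = 285 - 219 = 66 W
Work above CP = 66 * 131 = 8646 J
W' = 8.646 kJ

8.646 kJ


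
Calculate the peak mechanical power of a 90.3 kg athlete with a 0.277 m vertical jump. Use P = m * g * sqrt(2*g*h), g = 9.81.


First, sqrt(2gh) = sqrt(2 * 9.81 * 0.277)
= sqrt(5.43474) = 2.331253 m/s
Power = 90.3 * 9.81 * 2.331253 = 2065.12 W

2065.12 W


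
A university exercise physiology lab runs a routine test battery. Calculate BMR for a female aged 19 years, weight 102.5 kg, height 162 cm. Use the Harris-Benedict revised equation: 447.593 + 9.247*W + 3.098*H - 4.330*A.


Substituting values:
W term = 9.247 * 102.5 = 947.8175
H term = 3.098 * 162 = 501.876
A term = 4.330 * 19 = 82.27
BMR = 1815.02 kcal/day

1815.02 kcal/day


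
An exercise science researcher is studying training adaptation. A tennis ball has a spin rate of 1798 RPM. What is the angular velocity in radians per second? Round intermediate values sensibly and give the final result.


Convert RPM to rad/s: multiply by 2*pi and divide by 60
omega = 1798 * 2 * pi / 60
= 188.286 rad/s

188.286 rad/s


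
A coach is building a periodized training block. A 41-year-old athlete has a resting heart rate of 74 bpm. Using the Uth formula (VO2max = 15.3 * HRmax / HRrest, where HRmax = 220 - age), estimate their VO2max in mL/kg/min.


HRmax = 220 - 41 = 179 bpm
Ratio = HRmax / HRrest = 179 / 74 = 2.4189
VO2max = 15.3 * 2.4189 = 37.01 mL/kg/min

37.01 mL/kg/min


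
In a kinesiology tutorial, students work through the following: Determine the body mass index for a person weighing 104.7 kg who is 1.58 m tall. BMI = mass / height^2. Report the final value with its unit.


BMI = mass / height^2
= 104.7 / 1.58^2
= 104.7 / 2.4964
= 41.94 kg/m^2

41.94 kg/m^2


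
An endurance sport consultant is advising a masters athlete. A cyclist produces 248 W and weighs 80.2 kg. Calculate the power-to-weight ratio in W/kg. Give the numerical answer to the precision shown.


P/W = power / mass
= 248 / 80.2
= 3.092 W/kg

3.092 W/kg


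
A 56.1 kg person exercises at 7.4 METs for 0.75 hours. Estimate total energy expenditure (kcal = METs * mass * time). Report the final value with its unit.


Energy = METs * mass(kg) * time(h)
= 7.4 * 56.1 * 0.75
= 311.36 kcal

311.36 kcal


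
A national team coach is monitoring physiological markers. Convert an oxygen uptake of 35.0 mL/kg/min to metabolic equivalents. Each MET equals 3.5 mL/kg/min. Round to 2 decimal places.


One MET = 3.5 mL/kg/min
Number of METs = 35.0 / 3.5
= 10.0 METs

10.0 METs


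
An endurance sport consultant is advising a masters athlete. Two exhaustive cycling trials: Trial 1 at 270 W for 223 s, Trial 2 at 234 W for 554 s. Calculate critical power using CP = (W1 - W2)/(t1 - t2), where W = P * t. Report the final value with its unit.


W1 = 270 * 223 = 60210 J
W2 = 234 * 554 = 129636 J
CP = (60210 - 129636) / (223 - 554)
= -69426 / -331
= 209.75 W

209.75 W


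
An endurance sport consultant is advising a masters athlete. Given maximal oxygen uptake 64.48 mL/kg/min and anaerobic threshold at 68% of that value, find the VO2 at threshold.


Percentage as decimal = 0.68
VO2 at AT = 64.48 * 0.68 = 43.85 mL/kg/min

43.85 mL/kg/min


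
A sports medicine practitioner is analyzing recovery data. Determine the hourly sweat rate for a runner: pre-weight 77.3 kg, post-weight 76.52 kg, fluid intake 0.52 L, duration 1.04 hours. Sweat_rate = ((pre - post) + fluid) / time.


Mass lost = 77.3 - 76.52 = 0.78 kg
Add fluid consumed: 0.78 + 0.52 = 1.3 L total sweat
Sweat rate = 1.3 / 1.04 = 1.25 L/h

1.25 L/h


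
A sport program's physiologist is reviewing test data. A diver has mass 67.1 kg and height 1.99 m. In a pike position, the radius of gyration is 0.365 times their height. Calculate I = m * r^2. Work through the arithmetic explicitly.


r = 0.365 * 1.99 = 0.72635 m
I = m * r^2 = 67.1 * 0.527584 = 35.401 kg*m^2

35.401 kg*m^2


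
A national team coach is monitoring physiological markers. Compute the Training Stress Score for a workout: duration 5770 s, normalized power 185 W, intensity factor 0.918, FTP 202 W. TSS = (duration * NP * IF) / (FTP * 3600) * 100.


Product = 5770 * 185 * 0.918 = 979919.1
Base = 202 * 3600 = 727200
TSS = 979919.1 / 727200 * 100 = 134.75

134.75 TSS


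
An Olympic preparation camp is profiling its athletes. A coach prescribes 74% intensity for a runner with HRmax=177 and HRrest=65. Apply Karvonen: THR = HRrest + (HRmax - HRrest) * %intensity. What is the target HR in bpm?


Heart rate reserve = 177 - 65 = 112
Intensity fraction = 74 / 100 = 0.74
THR = 65 + 112 * 0.74 = 147.88 bpm

147.88 bpm


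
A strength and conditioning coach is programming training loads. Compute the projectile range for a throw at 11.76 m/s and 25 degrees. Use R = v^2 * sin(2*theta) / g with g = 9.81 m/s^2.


Two times the angle = 50 degrees
sin(50) = 0.766044
R = 138.2976 * 0.766044 / 9.81 = 10.799 m

10.799 m


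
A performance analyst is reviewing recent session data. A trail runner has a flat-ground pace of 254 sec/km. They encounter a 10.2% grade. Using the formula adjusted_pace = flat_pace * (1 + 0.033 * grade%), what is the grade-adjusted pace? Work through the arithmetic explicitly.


Grade factor = 1 + 0.033 * 10.2 = 1.3366
Adjusted = 254 * 1.3366 = 339.5 sec/km

339.5 s/km


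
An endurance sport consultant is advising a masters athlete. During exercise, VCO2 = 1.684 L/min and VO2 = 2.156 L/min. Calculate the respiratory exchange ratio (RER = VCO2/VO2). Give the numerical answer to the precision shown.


RER = VCO2 / VO2
= 1.684 / 2.156
= 0.7811

0.7811


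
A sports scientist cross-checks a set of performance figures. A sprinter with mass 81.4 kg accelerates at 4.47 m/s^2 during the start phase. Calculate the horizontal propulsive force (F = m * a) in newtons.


F = m * a
= 81.4 * 4.47
= 363.86 N

363.86 N


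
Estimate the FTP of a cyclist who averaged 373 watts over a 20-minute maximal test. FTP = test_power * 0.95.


FTP = 373 * 0.95 = 354.35 W

354.35 W


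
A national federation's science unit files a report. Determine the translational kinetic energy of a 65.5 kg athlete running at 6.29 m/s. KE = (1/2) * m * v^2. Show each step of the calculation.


KE = 0.5 * m * v^2
= 0.5 * 65.5 * 6.29^2
= 0.5 * 65.5 * 39.5641
= 1295.72 J

1295.72 J


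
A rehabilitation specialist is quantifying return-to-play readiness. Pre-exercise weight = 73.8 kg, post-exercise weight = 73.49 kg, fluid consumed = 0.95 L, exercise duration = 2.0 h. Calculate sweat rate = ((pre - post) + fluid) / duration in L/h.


Weight loss = 73.8 - 73.49 = 0.31 kg (approx L)
Total sweat = 0.31 + 0.95 = 1.26 L
Sweat rate = 1.26 / 2.0 = 0.63 L/h

0.63 L/h


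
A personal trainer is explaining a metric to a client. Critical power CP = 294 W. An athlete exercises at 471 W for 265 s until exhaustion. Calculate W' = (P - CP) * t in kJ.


P - CP = 471 - 294 = 177 W
W' = 177 * 265 = 46905 J
= 46905 / 1000 = 46.905 kJ

46.905 kJ


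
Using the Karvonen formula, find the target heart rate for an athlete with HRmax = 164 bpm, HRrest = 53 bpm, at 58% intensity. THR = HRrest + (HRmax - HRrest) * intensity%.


HRR = 164 - 53 = 111
THR = 53 + 111 * 0.58
= 53 + 64.38
= 117.38 bpm

117.38 bpm


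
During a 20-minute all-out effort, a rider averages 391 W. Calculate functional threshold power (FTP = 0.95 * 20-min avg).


FTP = 0.95 * 391
= 371.45 W

371.45 W


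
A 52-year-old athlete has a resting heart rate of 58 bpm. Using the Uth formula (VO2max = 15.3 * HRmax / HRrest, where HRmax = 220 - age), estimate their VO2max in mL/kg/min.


HRmax = 220 - 52 = 168 bpm
Ratio = HRmax / HRrest = 168 / 58 = 2.8966
VO2max = 15.3 * 2.8966 = 44.32 mL/kg/min

44.32 mL/kg/min


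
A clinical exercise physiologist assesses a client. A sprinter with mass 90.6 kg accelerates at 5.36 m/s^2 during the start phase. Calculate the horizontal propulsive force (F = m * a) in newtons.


F = m * a
= 90.6 * 5.36
= 485.62 N

485.62 N


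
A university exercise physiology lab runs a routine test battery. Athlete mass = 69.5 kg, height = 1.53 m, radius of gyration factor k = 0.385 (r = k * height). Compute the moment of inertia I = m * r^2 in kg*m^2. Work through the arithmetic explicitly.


r = k * height = 0.385 * 1.53 = 0.58905 m
r^2 = 0.58905^2 = 0.34698
I = 69.5 * 0.34698 = 24.115 kg*m^2

24.115 kg*m^2


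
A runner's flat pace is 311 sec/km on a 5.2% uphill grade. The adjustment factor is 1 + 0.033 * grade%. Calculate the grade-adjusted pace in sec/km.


Factor = 1 + 0.033 * 5.2 = 1.1716
Adjusted pace = 311 * 1.1716
= 364.37 sec/km

364.37 s/km


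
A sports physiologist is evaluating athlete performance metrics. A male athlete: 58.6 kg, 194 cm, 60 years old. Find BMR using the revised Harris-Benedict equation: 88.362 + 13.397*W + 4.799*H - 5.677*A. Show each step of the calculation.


Intercept = 88.362
Weight contribution = 13.397 * 58.6 = 785.0642
Height contribution = 4.799 * 194 = 931.006
Age contribution = 5.677 * 60 = 340.62
BMR = 88.362 + 785.0642 + 931.006 - 340.62
= 1463.81 kcal/day

1463.81 kcal/day


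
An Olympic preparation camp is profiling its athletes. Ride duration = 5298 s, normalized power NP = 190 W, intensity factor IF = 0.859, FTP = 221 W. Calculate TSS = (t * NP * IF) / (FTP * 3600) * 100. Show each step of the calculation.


Numerator = 5298 * 190 * 0.859 = 864686.58
Denominator = 221 * 3600 = 795600
TSS = 864686.58 / 795600 * 100
= 108.68

108.68 TSS


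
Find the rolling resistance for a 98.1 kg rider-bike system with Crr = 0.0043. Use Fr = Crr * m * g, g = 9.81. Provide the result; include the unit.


m * g = 98.1 * 9.81 = 962.361 N
Fr = 0.0043 * 962.361 = 4.138 N

4.138 N


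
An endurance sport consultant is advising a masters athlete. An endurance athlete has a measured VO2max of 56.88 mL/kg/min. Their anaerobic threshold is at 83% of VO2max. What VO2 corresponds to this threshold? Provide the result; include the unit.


Anaerobic threshold VO2 = VO2max * 83%
= 56.88 * 0.83
= 47.21 mL/kg/min

47.21 mL/kg/min


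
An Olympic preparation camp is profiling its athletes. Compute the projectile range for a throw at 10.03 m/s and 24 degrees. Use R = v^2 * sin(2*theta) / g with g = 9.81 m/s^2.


Two times the angle = 48 degrees
sin(48) = 0.743145
R = 100.6009 * 0.743145 / 9.81 = 7.621 m

7.621 m


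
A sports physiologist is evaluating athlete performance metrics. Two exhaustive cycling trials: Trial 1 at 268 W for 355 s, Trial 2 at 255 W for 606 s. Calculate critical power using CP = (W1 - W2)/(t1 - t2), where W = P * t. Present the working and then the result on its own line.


W1 = 268 * 355 = 95140 J
W2 = 255 * 606 = 154530 J
CP = (95140 - 154530) / (355 - 606)
= -59390 / -251
= 236.61 W

236.61 W


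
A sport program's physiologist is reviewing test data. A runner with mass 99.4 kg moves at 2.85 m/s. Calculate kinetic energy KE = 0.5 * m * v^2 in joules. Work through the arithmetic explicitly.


v^2 = 2.85^2 = 8.1225
KE = 0.5 * 99.4 * 8.1225
= 403.69 J

403.69 J


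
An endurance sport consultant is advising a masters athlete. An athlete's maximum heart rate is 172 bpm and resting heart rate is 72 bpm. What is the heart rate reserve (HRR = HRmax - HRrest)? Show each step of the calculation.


HRR = HRmax - HRrest
= 172 - 72
= 100 bpm

100 bpm


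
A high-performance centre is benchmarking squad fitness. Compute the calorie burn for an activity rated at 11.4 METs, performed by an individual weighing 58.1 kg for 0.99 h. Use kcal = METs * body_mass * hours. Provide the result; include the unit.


Product of METs and mass = 11.4 * 58.1 = 662.34
Total kcal = 662.34 * 0.99 = 655.72 kcal

655.72 kcal


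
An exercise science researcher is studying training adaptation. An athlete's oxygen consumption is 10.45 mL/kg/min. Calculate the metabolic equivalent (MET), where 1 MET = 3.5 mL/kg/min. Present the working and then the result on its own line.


MET = VO2 / 3.5
= 10.45 / 3.5
= 2.99 METs

2.99 METs


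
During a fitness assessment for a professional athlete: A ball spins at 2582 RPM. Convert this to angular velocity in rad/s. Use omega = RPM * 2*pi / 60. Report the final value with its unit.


omega = 2582 * 2 * pi / 60
= 2582 * 6.28318531 / 60
= 16223.184 / 60
= 270.386 rad/s

270.386 rad/s


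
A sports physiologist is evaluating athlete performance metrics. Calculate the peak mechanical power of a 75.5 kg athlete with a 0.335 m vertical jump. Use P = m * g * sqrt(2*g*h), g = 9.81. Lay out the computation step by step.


First, sqrt(2gh) = sqrt(2 * 9.81 * 0.335)
= sqrt(6.5727) = 2.563728 m/s
Power = 75.5 * 9.81 * 2.563728 = 1898.84 W

1898.84 W
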